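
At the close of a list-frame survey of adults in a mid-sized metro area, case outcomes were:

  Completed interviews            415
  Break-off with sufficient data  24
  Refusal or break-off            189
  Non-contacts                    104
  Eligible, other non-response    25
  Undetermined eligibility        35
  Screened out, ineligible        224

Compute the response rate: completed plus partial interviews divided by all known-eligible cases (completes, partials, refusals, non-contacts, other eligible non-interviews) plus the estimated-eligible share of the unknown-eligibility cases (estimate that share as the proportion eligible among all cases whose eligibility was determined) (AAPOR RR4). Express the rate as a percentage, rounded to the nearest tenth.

56.0%

Num = 415 + 24 = 439
Determined eligible = 415 + 24 + 189 + 104 + 25 = 757
e = 757 / (757 + 224) = 757 / 981 = 0.7717
Estimated eligible among unknowns = 0.7717 × 35 = 27.01
Denominator = 757 + 27.01 = 784.01
RR4 = 439 / 784.01 = 0.5599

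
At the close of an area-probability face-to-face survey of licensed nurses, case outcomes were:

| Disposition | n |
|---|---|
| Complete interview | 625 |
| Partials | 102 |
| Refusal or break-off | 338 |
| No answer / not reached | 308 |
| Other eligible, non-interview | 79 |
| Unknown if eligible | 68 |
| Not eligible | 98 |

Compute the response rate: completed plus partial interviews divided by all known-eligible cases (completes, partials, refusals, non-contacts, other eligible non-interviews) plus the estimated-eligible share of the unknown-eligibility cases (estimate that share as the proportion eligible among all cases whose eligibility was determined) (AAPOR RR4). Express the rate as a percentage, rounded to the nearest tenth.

48.0%

Numerator: 625 + 102 = 727
Known eligible: 625 + 102 + 338 + 308 + 79 = 1452
e = 1452 / (1452 + 98) = 1452 / 1550 = 0.9368
Estimated eligible among unknowns: 0.9368 × 68 = 63.70
Base: 1452 + 63.70 = 1515.70
RR4 = 727 / 1515.70 = 0.4796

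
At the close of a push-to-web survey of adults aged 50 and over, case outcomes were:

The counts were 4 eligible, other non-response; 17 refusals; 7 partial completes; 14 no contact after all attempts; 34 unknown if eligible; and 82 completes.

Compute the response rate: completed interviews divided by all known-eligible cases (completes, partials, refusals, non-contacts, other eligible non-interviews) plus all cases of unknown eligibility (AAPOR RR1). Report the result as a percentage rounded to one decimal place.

51.9%

Numerator → 82
Denom → 82 + 7 + 17 + 14 + 4 + 34 = 158
RR1 = 82 / 158 = 0.5190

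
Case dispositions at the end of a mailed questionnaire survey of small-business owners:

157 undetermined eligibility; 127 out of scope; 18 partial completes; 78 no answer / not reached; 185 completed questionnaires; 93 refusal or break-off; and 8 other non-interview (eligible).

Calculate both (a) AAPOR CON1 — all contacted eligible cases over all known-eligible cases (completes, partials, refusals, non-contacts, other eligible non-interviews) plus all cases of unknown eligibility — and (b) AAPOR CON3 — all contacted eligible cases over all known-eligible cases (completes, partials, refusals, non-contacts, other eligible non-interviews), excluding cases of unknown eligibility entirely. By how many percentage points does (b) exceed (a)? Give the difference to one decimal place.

23.2

Top → 185 + 18 + 93 + 8 = 304
Denominator → 185 + 18 + 93 + 78 + 8 + 157 = 539
CON1 = 304 / 539 = 0.5640
Denominator → 185 + 18 + 93 + 78 + 8 = 382
CON3 = 304 / 382 = 0.7958
Difference = 79.58 − 56.40 = 23.18 percentage points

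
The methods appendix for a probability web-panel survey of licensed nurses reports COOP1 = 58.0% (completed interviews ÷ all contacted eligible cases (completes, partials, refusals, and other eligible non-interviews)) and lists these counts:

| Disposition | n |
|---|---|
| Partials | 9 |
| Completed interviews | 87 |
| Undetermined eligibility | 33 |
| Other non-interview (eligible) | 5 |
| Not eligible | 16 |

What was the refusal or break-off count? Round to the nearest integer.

COOP1 = 87 / D = 0.580
D = 87 / 0.580 = 150.0
Remaining denominator categories sum to 101
refusal or break-off = 150.0 − 101 ≈ 49

49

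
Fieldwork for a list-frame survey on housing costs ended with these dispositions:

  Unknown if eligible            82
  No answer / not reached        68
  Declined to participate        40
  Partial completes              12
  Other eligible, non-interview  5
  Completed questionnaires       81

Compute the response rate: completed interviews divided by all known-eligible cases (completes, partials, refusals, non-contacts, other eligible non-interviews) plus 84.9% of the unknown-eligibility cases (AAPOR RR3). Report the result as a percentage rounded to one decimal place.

Numerator → 81
Known eligible → 81 + 12 + 40 + 68 + 5 = 206
Eligible share of unknowns → 0.8490 × 82 = 69.62
Base → 206 + 69.62 = 275.62
RR3 = 81 / 275.62 = 0.2939

29.4%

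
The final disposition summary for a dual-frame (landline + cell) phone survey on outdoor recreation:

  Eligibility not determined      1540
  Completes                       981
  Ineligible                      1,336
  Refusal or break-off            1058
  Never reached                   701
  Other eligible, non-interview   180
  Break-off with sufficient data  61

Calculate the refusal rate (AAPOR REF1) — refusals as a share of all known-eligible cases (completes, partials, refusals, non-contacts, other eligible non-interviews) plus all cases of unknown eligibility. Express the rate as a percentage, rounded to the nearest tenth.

Numerator → 1058
Base → 981 + 61 + 1058 + 701 + 180 + 1540 = 4521
REF1 = 1058 / 4521 = 0.2340

23.4%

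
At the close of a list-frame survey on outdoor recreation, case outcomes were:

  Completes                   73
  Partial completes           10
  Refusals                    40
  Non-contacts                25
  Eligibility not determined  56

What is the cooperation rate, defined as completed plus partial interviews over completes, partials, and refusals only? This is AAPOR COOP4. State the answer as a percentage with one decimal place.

Top: 73 + 10 = 83
Denom: 73 + 10 + 40 = 123
COOP4 = 83 / 123 = 0.6748

67.5%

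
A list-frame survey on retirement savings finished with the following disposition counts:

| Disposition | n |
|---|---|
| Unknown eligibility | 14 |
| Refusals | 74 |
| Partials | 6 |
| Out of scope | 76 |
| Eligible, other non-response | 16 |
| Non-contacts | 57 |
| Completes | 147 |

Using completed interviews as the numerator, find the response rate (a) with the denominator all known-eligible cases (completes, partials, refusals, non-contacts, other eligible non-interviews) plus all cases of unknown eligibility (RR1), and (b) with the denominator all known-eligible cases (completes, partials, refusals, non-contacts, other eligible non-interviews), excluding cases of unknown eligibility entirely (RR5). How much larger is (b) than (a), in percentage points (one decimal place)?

2.2

Top = 147
Base = 147 + 6 + 74 + 57 + 16 + 14 = 314
RR1 = 147 / 314 = 0.4682
Base = 147 + 6 + 74 + 57 + 16 = 300
RR5 = 147 / 300 = 0.4900
Difference = 49.00 − 46.82 = 2.18 percentage points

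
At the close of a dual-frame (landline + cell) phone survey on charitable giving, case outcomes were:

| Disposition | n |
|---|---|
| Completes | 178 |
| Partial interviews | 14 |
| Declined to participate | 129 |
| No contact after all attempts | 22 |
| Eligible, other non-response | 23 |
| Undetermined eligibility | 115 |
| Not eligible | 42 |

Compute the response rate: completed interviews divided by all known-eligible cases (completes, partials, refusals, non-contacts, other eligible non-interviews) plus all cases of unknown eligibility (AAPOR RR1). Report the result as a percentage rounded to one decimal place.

37.0%

Top → 178
Base → 178 + 14 + 129 + 22 + 23 + 115 = 481
RR1 = 178 / 481 = 0.3701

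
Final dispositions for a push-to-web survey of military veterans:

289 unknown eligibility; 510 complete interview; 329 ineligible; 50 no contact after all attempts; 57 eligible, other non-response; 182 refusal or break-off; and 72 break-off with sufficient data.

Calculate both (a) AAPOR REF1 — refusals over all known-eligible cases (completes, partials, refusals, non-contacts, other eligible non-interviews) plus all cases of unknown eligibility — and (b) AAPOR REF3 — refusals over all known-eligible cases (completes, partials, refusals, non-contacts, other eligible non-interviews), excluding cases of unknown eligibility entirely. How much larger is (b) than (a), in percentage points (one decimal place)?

Num → 182
Denominator → 510 + 72 + 182 + 50 + 57 + 289 = 1160
REF1 = 182 / 1160 = 0.1569
Denominator → 510 + 72 + 182 + 50 + 57 = 871
REF3 = 182 / 871 = 0.2090
Difference = 20.90 − 15.69 = 5.21 percentage points

5.2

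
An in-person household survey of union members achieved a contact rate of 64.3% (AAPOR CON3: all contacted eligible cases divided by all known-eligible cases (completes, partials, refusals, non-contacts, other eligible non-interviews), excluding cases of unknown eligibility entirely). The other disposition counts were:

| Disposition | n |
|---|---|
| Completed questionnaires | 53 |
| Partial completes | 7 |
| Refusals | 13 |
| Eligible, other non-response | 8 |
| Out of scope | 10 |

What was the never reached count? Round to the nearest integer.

45

Num → 53 + 7 + 13 + 8 = 81
CON3 = 81 / D = 0.643
D = 81 / 0.643 = 126.0
Other denominator terms total 81
never reached = 126.0 − 81 ≈ 45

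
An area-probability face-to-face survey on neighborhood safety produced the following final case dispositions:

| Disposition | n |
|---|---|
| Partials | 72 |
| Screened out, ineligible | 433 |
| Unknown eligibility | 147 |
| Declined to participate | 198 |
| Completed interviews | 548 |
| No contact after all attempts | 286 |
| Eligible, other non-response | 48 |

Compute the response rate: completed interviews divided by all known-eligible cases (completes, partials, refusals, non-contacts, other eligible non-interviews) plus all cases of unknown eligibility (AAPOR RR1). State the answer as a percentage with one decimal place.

Numerator → 548
Denominator → 548 + 72 + 198 + 286 + 48 + 147 = 1299
RR1 = 548 / 1299 = 0.4219

42.2%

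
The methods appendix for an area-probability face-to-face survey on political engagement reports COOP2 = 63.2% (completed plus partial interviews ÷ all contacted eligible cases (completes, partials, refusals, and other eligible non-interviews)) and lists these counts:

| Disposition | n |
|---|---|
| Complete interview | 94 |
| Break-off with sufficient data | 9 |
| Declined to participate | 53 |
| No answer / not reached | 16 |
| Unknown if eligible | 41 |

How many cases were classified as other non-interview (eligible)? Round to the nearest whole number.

7

Num → 94 + 9 = 103
COOP2 = 103 / D = 0.632
D = 103 / 0.632 = 163.0
Remaining denominator categories sum to 156
other non-interview (eligible) = 163.0 − 156 ≈ 7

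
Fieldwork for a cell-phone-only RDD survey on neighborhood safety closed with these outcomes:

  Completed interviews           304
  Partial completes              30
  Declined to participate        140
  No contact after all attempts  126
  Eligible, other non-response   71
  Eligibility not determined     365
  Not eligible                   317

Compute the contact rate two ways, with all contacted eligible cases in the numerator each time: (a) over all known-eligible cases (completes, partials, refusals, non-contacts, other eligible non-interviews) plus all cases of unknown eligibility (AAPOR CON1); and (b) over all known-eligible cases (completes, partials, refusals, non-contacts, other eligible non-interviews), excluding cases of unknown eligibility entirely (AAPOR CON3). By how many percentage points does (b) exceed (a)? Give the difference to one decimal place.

28.6

Numerator: 304 + 30 + 140 + 71 = 545
Denom: 304 + 30 + 140 + 126 + 71 + 365 = 1036
CON1 = 545 / 1036 = 0.5261
Denom: 304 + 30 + 140 + 126 + 71 = 671
CON3 = 545 / 671 = 0.8122
Difference = 81.22 − 52.61 = 28.61 percentage points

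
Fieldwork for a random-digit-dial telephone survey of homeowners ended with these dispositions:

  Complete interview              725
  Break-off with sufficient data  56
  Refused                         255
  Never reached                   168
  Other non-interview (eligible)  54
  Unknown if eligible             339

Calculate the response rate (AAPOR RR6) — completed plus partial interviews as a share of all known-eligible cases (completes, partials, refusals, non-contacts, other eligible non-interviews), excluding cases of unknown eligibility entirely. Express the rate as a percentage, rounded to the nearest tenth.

Numerator → 725 + 56 = 781
Denom → 725 + 56 + 255 + 168 + 54 = 1258
RR6 = 781 / 1258 = 0.6208

62.1%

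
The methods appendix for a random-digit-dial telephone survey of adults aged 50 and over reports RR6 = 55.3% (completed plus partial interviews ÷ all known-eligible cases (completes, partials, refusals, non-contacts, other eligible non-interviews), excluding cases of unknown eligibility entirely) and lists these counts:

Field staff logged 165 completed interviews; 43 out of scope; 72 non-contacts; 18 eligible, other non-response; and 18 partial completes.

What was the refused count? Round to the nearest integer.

58

Top: 165 + 18 = 183
RR6 = 183 / D = 0.553
D = 183 / 0.553 = 330.9
Rest of base = 273
refused = 330.9 − 273 ≈ 58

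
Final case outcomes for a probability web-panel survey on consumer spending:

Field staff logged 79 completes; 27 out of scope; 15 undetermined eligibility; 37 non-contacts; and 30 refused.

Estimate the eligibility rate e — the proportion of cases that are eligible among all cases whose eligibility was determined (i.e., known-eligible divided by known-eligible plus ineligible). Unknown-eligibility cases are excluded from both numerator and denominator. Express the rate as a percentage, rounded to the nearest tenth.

84.4%

Eligible (known) → 79 + 30 + 37 = 146
e = 146 / (146 + 27) = 146 / 173 = 0.8439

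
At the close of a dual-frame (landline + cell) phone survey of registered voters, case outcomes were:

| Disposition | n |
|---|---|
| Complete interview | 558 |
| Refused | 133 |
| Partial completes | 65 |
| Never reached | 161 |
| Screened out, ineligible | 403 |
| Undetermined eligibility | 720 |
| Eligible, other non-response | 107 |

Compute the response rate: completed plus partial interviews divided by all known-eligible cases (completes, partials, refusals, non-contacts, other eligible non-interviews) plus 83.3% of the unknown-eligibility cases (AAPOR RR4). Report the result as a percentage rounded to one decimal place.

38.4%

Numerator → 558 + 65 = 623
Known eligible → 558 + 65 + 133 + 161 + 107 = 1024
Estimated eligible among unknowns → 0.8330 × 720 = 599.76
Denom → 1024 + 599.76 = 1623.76
RR4 = 623 / 1623.76 = 0.3837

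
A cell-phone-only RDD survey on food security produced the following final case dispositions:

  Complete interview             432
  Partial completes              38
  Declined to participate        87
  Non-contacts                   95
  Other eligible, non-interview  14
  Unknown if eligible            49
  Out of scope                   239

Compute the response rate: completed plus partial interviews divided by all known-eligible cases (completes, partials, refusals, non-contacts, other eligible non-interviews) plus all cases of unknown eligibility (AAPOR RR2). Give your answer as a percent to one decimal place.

65.7%

Numerator: 432 + 38 = 470
Base: 432 + 38 + 87 + 95 + 14 + 49 = 715
RR2 = 470 / 715 = 0.6573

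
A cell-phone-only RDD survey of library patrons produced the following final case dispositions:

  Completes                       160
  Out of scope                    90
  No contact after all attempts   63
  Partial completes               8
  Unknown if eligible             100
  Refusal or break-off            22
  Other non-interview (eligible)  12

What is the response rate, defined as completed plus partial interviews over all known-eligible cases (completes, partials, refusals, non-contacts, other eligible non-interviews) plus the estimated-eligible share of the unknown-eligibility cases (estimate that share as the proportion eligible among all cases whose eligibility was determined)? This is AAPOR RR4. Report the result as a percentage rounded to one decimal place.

Numerator = 160 + 8 = 168
Known eligible = 160 + 8 + 22 + 63 + 12 = 265
e = 265 / (265 + 90) = 265 / 355 = 0.7465
Eligible share of unknowns = 0.7465 × 100 = 74.65
Base = 265 + 74.65 = 339.65
RR4 = 168 / 339.65 = 0.4946

49.5%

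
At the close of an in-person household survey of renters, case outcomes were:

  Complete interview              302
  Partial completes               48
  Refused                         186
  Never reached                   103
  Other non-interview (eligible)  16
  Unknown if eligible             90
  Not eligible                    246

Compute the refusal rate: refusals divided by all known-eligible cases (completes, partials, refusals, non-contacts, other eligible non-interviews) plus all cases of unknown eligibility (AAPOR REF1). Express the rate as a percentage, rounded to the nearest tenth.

Top = 186
Denom = 302 + 48 + 186 + 103 + 16 + 90 = 745
REF1 = 186 / 745 = 0.2497

25.0%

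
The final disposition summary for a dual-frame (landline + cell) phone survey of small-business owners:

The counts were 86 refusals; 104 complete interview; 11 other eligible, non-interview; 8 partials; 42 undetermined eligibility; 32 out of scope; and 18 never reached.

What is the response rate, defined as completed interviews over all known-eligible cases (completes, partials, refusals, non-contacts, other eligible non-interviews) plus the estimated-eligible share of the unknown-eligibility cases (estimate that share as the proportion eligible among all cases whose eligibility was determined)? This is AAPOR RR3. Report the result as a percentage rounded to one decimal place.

Numerator: 104
Known eligible: 104 + 8 + 86 + 18 + 11 = 227
e = 227 / (227 + 32) = 227 / 259 = 0.8764
Eligible share of unknowns: 0.8764 × 42 = 36.81
Base: 227 + 36.81 = 263.81
RR3 = 104 / 263.81 = 0.3942

39.4%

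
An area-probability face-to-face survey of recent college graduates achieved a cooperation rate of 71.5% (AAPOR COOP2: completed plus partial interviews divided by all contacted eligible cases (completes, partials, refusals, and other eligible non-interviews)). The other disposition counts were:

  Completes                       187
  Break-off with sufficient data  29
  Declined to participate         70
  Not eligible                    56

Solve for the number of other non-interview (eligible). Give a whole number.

16

Numerator: 187 + 29 = 216
COOP2 = 216 / D = 0.715
D = 216 / 0.715 = 302.1
Other denominator terms total 286
other non-interview (eligible) = 302.1 − 286 ≈ 16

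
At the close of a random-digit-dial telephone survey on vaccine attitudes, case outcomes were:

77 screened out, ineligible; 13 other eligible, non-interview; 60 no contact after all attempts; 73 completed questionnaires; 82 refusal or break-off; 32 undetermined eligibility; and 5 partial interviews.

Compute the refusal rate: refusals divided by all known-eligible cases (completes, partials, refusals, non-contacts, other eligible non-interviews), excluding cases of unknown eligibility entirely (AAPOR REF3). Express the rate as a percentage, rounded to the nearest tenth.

Numerator: 82
Denominator: 73 + 5 + 82 + 60 + 13 = 233
REF3 = 82 / 233 = 0.3519

35.2%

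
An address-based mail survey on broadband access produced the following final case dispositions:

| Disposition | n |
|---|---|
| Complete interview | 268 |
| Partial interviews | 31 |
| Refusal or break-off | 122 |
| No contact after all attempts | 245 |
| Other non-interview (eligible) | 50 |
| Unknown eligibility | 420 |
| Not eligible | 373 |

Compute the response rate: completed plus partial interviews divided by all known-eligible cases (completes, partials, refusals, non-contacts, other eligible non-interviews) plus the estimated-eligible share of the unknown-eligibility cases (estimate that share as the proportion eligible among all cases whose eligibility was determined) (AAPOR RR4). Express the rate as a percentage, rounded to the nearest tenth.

Top: 268 + 31 = 299
Determined eligible: 268 + 31 + 122 + 245 + 50 = 716
e = 716 / (716 + 373) = 716 / 1089 = 0.6575
Estimated eligible among unknowns: 0.6575 × 420 = 276.15
Denominator: 716 + 276.15 = 992.15
RR4 = 299 / 992.15 = 0.3014

30.1%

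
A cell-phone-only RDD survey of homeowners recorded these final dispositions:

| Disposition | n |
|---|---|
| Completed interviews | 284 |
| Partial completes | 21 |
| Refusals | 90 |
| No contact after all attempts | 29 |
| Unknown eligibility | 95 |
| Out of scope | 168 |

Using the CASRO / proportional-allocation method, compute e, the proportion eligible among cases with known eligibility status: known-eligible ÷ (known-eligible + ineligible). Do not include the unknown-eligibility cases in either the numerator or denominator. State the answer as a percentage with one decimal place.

71.6%

Known eligible = 284 + 21 + 90 + 29 = 424
e = 424 / (424 + 168) = 424 / 592 = 0.7162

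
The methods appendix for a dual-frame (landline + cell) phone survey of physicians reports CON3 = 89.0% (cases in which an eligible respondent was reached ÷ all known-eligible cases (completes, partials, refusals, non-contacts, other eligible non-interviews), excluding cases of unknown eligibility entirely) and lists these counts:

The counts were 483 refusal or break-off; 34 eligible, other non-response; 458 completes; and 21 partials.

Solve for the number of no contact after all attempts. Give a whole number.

123

Numerator → 458 + 21 + 483 + 34 = 996
CON3 = 996 / D = 0.890
D = 996 / 0.890 = 1119.1
Remaining denominator categories sum to 996
no contact after all attempts = 1119.1 − 996 ≈ 123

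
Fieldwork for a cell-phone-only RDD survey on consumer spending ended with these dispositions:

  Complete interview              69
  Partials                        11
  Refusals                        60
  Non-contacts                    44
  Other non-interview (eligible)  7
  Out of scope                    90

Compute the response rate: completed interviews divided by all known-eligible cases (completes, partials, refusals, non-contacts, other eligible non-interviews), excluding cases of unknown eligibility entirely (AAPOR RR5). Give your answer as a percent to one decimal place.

36.1%

Top: 69
Denominator: 69 + 11 + 60 + 44 + 7 = 191
RR5 = 69 / 191 = 0.3613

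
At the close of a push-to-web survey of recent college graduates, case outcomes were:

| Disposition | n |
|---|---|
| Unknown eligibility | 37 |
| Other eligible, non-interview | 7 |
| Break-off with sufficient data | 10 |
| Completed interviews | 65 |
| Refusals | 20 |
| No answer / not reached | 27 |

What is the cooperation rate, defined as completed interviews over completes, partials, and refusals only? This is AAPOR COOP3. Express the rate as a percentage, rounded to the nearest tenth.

68.4%

Top: 65
Base: 65 + 10 + 20 = 95
COOP3 = 65 / 95 = 0.6842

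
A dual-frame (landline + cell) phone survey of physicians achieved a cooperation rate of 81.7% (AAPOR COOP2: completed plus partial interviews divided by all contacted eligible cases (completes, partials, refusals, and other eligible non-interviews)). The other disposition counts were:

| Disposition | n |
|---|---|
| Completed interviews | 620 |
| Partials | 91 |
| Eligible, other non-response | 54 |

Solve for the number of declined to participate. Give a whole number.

Top = 620 + 91 = 711
COOP2 = 711 / D = 0.817
D = 711 / 0.817 = 870.3
Remaining denominator categories sum to 765
declined to participate = 870.3 − 765 ≈ 105

105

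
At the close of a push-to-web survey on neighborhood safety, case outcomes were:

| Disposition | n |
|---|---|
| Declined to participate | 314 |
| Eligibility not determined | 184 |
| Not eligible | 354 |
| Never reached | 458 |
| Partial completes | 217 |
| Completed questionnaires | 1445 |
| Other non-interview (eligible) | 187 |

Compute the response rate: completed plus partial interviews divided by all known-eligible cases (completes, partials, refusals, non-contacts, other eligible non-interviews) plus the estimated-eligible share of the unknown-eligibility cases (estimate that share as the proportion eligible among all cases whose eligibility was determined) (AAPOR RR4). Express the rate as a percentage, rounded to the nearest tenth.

59.7%

Top = 1445 + 217 = 1662
Eligible (known) = 1445 + 217 + 314 + 458 + 187 = 2621
e = 2621 / (2621 + 354) = 2621 / 2975 = 0.8810
Estimated eligible among unknowns = 0.8810 × 184 = 162.10
Base = 2621 + 162.10 = 2783.10
RR4 = 1662 / 2783.10 = 0.5972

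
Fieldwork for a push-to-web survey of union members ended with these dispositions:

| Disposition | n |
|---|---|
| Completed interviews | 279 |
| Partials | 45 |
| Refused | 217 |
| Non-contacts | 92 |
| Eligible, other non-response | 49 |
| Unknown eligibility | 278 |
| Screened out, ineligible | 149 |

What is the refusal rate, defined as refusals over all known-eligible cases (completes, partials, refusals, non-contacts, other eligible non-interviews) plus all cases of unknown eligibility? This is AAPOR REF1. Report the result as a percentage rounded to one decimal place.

Numerator → 217
Denom → 279 + 45 + 217 + 92 + 49 + 278 = 960
REF1 = 217 / 960 = 0.2260

22.6%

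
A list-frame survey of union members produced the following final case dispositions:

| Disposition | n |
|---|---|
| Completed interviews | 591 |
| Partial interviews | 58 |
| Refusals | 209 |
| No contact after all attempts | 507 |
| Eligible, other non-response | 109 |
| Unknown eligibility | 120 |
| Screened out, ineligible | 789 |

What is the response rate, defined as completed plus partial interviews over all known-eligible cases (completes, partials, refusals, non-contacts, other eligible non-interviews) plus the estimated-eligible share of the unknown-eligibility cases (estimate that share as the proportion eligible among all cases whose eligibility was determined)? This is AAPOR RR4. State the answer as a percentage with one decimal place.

Num: 591 + 58 = 649
Eligible (known): 591 + 58 + 209 + 507 + 109 = 1474
e = 1474 / (1474 + 789) = 1474 / 2263 = 0.6513
Eligible share of unknowns: 0.6513 × 120 = 78.16
Denominator: 1474 + 78.16 = 1552.16
RR4 = 649 / 1552.16 = 0.4181

41.8%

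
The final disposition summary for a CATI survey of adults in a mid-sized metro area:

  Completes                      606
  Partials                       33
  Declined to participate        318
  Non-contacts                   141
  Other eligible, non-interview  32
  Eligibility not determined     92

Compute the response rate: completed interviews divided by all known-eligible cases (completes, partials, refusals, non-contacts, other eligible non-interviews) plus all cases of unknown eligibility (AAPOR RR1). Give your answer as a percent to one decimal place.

49.6%

Top → 606
Denominator → 606 + 33 + 318 + 141 + 32 + 92 = 1222
RR1 = 606 / 1222 = 0.4959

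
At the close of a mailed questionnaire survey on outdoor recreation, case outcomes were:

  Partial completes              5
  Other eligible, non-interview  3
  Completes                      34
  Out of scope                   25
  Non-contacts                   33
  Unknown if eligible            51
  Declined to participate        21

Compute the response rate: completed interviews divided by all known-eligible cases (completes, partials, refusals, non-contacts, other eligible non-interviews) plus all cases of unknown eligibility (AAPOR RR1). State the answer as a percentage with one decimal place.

23.1%

Num = 34
Denominator = 34 + 5 + 21 + 33 + 3 + 51 = 147
RR1 = 34 / 147 = 0.2313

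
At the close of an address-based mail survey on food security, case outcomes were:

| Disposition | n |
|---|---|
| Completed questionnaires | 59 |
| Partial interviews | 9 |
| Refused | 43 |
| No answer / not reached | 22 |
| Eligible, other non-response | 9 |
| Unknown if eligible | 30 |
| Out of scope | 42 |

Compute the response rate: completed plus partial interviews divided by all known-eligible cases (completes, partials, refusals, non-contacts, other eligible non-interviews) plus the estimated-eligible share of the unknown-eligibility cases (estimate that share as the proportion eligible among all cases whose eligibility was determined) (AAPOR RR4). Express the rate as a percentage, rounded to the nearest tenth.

41.2%

Num = 59 + 9 = 68
Known eligible = 59 + 9 + 43 + 22 + 9 = 142
e = 142 / (142 + 42) = 142 / 184 = 0.7717
Estimated eligible among unknowns = 0.7717 × 30 = 23.15
Base = 142 + 23.15 = 165.15
RR4 = 68 / 165.15 = 0.4117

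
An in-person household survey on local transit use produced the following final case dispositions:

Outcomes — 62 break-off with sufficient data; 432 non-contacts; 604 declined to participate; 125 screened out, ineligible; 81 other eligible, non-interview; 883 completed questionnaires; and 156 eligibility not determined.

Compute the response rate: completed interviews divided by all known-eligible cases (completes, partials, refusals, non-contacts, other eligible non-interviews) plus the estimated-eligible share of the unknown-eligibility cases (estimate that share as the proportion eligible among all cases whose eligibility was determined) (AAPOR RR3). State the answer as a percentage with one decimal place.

40.0%

Num = 883
Known eligible = 883 + 62 + 604 + 432 + 81 = 2062
e = 2062 / (2062 + 125) = 2062 / 2187 = 0.9428
Estimated eligible among unknowns = 0.9428 × 156 = 147.08
Denom = 2062 + 147.08 = 2209.08
RR3 = 883 / 2209.08 = 0.3997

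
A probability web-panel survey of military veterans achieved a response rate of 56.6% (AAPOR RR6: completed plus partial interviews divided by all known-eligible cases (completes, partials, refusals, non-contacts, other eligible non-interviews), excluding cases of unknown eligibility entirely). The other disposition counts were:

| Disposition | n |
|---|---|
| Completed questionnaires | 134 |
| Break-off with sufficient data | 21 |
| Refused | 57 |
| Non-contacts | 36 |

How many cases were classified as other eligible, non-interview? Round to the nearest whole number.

26

Top → 134 + 21 = 155
RR6 = 155 / D = 0.566
D = 155 / 0.566 = 273.9
Other denominator terms total 248
other eligible, non-interview = 273.9 − 248 ≈ 26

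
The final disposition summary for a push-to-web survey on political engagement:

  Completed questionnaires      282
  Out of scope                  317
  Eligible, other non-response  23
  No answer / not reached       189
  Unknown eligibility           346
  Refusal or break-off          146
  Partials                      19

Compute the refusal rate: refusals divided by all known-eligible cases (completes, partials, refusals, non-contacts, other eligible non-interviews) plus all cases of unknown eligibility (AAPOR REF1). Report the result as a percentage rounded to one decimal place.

Numerator → 146
Denominator → 282 + 19 + 146 + 189 + 23 + 346 = 1005
REF1 = 146 / 1005 = 0.1453

14.5%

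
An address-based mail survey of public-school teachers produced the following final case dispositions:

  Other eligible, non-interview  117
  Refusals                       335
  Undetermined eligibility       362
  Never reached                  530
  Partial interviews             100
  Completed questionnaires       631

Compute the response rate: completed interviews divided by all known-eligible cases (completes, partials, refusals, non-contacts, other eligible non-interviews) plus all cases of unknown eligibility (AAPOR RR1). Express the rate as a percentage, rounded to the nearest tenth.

Num: 631
Denom: 631 + 100 + 335 + 530 + 117 + 362 = 2075
RR1 = 631 / 2075 = 0.3041

30.4%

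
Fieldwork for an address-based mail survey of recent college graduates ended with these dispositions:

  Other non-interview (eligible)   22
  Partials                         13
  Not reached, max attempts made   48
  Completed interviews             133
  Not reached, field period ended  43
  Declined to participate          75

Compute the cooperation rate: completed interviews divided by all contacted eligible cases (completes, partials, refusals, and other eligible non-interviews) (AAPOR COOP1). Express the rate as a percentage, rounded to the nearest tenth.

54.7%

No answer / not reached = 43 + 48 = 91
Top: 133
Denom: 133 + 13 + 75 + 22 = 243
COOP1 = 133 / 243 = 0.5473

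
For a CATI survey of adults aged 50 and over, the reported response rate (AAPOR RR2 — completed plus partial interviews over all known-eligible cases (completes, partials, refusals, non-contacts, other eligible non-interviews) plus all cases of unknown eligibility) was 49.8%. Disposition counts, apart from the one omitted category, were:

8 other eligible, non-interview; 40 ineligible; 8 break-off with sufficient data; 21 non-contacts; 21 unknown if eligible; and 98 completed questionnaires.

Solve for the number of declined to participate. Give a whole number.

Num: 98 + 8 = 106
RR2 = 106 / D = 0.498
D = 106 / 0.498 = 212.9
Remaining denominator categories sum to 156
declined to participate = 212.9 − 156 ≈ 57

57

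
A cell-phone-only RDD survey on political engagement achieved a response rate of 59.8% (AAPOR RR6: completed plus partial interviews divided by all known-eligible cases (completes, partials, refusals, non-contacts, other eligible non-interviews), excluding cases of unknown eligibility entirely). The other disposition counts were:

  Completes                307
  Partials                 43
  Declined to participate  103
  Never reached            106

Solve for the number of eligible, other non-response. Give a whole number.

Top → 307 + 43 = 350
RR6 = 350 / D = 0.598
D = 350 / 0.598 = 585.3
Rest of base = 559
eligible, other non-response = 585.3 − 559 ≈ 26

26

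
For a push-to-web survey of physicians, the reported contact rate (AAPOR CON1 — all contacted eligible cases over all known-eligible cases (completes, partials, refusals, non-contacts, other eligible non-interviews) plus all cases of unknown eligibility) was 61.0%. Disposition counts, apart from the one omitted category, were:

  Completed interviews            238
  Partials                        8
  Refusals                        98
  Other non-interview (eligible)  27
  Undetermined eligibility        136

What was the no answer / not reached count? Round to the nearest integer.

101

Top → 238 + 8 + 98 + 27 = 371
CON1 = 371 / D = 0.610
D = 371 / 0.610 = 608.2
Remaining denominator categories sum to 507
no answer / not reached = 608.2 − 507 ≈ 101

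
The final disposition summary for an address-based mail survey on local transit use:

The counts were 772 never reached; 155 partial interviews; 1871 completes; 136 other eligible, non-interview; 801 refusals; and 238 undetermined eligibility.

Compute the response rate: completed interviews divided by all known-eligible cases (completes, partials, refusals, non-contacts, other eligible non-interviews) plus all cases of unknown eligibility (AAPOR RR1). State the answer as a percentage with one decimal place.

47.1%

Numerator: 1871
Denom: 1871 + 155 + 801 + 772 + 136 + 238 = 3973
RR1 = 1871 / 3973 = 0.4709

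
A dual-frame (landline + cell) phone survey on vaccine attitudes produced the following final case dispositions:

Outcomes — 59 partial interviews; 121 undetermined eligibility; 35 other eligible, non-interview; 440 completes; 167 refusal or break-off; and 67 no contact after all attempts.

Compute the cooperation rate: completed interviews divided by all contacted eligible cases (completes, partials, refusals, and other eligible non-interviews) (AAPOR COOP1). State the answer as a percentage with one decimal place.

Numerator = 440
Denominator = 440 + 59 + 167 + 35 = 701
COOP1 = 440 / 701 = 0.6277

62.8%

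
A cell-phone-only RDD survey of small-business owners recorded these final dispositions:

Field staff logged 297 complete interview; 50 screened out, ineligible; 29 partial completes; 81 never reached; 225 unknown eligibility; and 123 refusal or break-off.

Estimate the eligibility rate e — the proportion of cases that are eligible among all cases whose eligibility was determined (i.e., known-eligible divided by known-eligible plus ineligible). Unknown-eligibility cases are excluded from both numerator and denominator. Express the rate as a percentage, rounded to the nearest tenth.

91.4%

Known eligible → 297 + 29 + 123 + 81 = 530
e = 530 / (530 + 50) = 530 / 580 = 0.9138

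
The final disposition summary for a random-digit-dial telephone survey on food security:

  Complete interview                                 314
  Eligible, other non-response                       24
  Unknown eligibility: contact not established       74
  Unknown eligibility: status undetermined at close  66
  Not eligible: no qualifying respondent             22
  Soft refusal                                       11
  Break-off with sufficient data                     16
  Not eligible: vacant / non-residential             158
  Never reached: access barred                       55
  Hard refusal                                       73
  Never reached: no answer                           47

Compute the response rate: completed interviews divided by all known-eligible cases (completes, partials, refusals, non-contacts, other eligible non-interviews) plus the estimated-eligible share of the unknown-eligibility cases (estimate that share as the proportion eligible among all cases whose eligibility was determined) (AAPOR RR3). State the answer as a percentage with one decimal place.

48.7%

Refusals = 73 + 11 = 84
Non-contacts = 47 + 55 = 102
Unknown eligibility = 74 + 66 = 140
Out of scope = 22 + 158 = 180
Numerator: 314
Eligible (known): 314 + 16 + 84 + 102 + 24 = 540
e = 540 / (540 + 180) = 540 / 720 = 0.7500
Eligible share of unknowns: 0.7500 × 140 = 105.00
Denom: 540 + 105.00 = 645.00
RR3 = 314 / 645.00 = 0.4868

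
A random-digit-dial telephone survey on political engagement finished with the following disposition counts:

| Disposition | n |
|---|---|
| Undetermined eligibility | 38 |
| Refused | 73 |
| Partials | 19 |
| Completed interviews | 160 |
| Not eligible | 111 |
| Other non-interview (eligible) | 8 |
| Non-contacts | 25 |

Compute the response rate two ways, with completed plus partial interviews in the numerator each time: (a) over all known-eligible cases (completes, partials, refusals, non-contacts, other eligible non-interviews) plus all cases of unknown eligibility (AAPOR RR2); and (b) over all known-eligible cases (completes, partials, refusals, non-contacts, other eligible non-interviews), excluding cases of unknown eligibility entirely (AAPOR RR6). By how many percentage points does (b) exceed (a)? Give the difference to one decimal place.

7.4

Numerator → 160 + 19 = 179
Denom → 160 + 19 + 73 + 25 + 8 + 38 = 323
RR2 = 179 / 323 = 0.5542
Denom → 160 + 19 + 73 + 25 + 8 = 285
RR6 = 179 / 285 = 0.6281
Difference = 62.81 − 55.42 = 7.39 percentage points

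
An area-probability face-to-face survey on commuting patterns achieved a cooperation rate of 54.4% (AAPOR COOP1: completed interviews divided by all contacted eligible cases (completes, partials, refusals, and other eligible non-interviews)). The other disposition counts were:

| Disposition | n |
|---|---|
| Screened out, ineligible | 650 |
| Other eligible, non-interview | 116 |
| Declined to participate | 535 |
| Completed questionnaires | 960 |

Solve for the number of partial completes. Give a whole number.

COOP1 = 960 / D = 0.544
D = 960 / 0.544 = 1764.7
Rest of base = 1611
partial completes = 1764.7 − 1611 ≈ 154

154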